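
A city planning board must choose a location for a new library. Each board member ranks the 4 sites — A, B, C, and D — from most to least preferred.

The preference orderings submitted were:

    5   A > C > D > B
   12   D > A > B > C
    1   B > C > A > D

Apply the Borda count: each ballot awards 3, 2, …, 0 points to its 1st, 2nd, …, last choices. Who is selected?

Borda scores:
  A: 5·3 + 12·2 + 1 = 40
  B: 5·0 + 12·1 + 3 = 15
  C: 5·2 + 12·0 + 2 = 12
  D: 5·1 + 12·3 + 0 = 41
D has the highest total.

D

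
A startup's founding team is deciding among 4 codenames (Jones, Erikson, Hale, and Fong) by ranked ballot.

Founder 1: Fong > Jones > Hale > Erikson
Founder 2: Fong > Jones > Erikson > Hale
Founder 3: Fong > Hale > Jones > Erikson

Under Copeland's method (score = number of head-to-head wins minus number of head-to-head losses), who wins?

Pairwise results:
  Jones vs Erikson: Jones wins 3–0.
  Jones vs Hale: Jones wins 2–1.
  Jones vs Fong: Fong wins 3–0.
  Erikson vs Hale: Hale wins 2–1.
  Erikson vs Fong: Fong wins 3–0.
  Hale vs Fong: Fong wins 3–0.
Copeland scores (wins − losses):
  Jones: 2 − 1 = 1
  Erikson: 0 − 3 = -3
  Hale: 1 − 2 = -1
  Fong: 3 − 0 = 3
Fong has the best Copeland score.

Fong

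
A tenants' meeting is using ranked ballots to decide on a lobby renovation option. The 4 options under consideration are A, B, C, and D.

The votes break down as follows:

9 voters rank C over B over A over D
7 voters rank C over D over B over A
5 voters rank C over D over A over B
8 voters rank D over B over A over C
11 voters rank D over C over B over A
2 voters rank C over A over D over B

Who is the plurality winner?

C

First-place vote totals:
  A: 0
  B: 0
  C: 23
  D: 19
C has the most first-place votes.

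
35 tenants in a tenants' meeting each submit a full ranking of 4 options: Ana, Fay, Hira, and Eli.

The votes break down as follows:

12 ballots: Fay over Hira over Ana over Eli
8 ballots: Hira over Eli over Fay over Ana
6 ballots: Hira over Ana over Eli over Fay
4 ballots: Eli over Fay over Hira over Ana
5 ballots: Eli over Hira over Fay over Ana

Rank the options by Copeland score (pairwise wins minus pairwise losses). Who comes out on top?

Hira

Pairwise results:
  Ana vs Fay: Fay wins 29–6.
  Ana vs Hira: Hira wins 35–0.
  Ana vs Eli: Ana wins 18–17.
  Fay vs Hira: Hira wins 19–16.
  Fay vs Eli: Eli wins 23–12.
  Hira vs Eli: Hira wins 26–9.
Copeland scores (wins − losses):
  Ana: 1 − 2 = -1
  Fay: 1 − 2 = -1
  Hira: 3 − 0 = 3
  Eli: 1 − 2 = -1
Hira has the best Copeland score.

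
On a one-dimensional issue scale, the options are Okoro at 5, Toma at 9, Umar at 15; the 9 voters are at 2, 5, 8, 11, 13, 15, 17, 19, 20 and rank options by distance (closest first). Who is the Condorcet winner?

With single-peaked preferences on a line, the Condorcet winner is the candidate closest to the median voter.
The median voter (position 13) is closest to Umar at 15.
Check: Umar vs Okoro — voters closer to Umar: 6 of 9.

Umar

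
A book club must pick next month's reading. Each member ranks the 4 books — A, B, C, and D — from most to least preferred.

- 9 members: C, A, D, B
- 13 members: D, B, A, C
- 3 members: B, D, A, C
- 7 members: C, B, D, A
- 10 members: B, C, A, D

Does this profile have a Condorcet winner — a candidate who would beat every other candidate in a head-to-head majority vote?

No

Head-to-head results (42 voters total):
A vs B: B wins 33–9.
A vs C: C wins 26–16.
A vs D: D wins 23–19.
B vs C: B wins 26–16.
B vs D: D wins 22–20.
C vs D: C wins 26–16.
No candidate beats all others: B beats C beats D beats B, a majority cycle.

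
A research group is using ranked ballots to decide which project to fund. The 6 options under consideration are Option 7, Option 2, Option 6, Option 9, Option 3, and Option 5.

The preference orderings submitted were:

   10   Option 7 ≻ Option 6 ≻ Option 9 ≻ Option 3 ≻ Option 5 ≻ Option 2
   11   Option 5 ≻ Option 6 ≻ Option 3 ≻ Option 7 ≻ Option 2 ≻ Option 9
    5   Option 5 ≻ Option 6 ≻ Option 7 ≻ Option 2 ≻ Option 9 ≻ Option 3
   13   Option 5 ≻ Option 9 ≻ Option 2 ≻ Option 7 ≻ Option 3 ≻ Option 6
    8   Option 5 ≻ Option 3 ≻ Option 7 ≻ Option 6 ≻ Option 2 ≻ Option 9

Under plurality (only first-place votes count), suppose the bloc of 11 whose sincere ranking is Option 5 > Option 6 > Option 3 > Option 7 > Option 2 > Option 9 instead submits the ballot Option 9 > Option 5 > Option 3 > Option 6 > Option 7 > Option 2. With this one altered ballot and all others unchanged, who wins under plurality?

Option 5

First-place totals with the altered ballot: Option 7 10, Option 2 0, Option 6 0, Option 9 11, Option 3 0, Option 5 26.
The winner is unchanged: still Option 5.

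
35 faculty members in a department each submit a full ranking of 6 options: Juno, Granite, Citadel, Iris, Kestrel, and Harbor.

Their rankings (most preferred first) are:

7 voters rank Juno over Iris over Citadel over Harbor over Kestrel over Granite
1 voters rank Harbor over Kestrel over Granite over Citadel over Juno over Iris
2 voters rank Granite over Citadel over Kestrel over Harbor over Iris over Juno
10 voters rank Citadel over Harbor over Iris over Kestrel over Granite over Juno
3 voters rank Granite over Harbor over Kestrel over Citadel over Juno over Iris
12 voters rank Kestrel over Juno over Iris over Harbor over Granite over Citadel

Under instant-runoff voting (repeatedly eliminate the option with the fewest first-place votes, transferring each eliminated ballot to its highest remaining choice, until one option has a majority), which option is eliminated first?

Round 1: Kestrel 12, Citadel 10, Juno 7, Granite 5, Harbor 1, Iris 0. Iris has the fewest and is eliminated.
Round 2: Kestrel 12, Citadel 10, Juno 7, Granite 5, Harbor 1. Harbor has the fewest and is eliminated.
Round 3: Kestrel 13, Citadel 10, Juno 7, Granite 5. Granite has the fewest and is eliminated.
Round 4: Kestrel 16, Citadel 12, Juno 7. Juno has the fewest and is eliminated.
Round 5: Citadel 19, Kestrel 16. Citadel has a majority.

Iris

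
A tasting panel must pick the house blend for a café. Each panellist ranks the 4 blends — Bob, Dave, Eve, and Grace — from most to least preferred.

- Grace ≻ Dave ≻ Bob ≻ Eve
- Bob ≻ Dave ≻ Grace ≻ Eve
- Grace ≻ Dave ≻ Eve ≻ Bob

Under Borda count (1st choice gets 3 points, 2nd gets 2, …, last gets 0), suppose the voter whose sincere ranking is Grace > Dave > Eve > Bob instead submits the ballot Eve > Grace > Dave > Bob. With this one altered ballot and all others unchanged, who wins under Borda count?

Grace

Borda totals with the altered ballot: Bob 4, Dave 5, Eve 3, Grace 6.
The winner is unchanged: still Grace.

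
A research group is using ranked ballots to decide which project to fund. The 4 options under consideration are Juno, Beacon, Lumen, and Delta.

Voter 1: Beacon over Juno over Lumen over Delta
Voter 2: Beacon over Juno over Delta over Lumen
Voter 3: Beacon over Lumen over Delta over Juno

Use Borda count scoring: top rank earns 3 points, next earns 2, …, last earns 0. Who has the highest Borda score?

Borda scores:
  Juno: 2 + 2 + 0 = 4
  Beacon: 3 + 3 + 3 = 9
  Lumen: 1 + 0 + 2 = 3
  Delta: 0 + 1 + 1 = 2
Beacon has the highest total.

Beacon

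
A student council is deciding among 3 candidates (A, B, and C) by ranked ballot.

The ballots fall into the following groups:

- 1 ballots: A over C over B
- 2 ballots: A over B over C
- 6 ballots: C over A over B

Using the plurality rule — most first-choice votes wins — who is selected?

C

First-place vote totals:
  A: 3
  B: 0
  C: 6
C has the most first-place votes.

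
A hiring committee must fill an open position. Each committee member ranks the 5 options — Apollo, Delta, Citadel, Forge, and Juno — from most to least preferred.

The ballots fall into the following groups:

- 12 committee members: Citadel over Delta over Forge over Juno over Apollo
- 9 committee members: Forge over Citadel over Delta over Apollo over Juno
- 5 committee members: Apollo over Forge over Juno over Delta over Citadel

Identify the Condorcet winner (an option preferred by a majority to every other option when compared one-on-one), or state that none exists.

Head-to-head results (26 voters total):
Apollo vs Delta: Delta wins 21–5.
Apollo vs Citadel: Citadel wins 21–5.
Apollo vs Forge: Forge wins 21–5.
Apollo vs Juno: Apollo wins 14–12.
Delta vs Citadel: Citadel wins 21–5.
Delta vs Forge: Forge wins 14–12.
Delta vs Juno: Delta wins 21–5.
Citadel vs Forge: Forge wins 14–12.
Citadel vs Juno: Citadel wins 21–5.
Forge vs Juno: Forge wins 26–0.
Forge beats each rival — Apollo (21–5), Delta (14–12), Citadel (14–12), Juno (26–0) — so Forge is the Condorcet winner.

Forge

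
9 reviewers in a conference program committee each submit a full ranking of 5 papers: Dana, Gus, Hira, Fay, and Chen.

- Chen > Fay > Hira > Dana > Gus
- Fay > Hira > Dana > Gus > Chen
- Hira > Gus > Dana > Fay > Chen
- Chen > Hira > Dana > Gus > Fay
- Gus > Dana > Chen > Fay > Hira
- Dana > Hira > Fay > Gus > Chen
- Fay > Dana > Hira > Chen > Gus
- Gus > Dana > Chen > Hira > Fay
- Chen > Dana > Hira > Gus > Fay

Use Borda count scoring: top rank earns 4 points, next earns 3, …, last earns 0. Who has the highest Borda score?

Borda scores:
  Dana: 1 + 2 + 2 + 2 + 3 + 4 + 3 + 3 + 3 = 23
  Gus: 0 + 1 + 3 + 1 + 4 + 1 + 0 + 4 + 1 = 15
  Hira: 2 + 3 + 4 + 3 + 0 + 3 + 2 + 1 + 2 = 20
  Fay: 3 + 4 + 1 + 0 + 1 + 2 + 4 + 0 + 0 = 15
  Chen: 4 + 0 + 0 + 4 + 2 + 0 + 1 + 2 + 4 = 17
Dana has the highest total.

Dana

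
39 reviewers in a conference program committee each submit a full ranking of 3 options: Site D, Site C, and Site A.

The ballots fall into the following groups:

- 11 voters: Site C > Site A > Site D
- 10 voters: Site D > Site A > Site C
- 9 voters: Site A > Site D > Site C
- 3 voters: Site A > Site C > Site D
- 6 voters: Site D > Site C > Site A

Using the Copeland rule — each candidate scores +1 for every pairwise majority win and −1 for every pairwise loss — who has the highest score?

Site A

Pairwise results:
  Site D vs Site C: Site D wins 25–14.
  Site D vs Site A: Site A wins 23–16.
  Site C vs Site A: Site A wins 22–17.
Copeland scores (wins − losses):
  Site D: 1 − 1 = 0
  Site C: 0 − 2 = -2
  Site A: 2 − 0 = 2
Site A has the best Copeland score.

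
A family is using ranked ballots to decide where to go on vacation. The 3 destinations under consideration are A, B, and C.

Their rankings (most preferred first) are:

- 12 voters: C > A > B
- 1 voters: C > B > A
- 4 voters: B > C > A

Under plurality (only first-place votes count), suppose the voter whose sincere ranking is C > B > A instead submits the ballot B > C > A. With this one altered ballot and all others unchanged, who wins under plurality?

C

First-place totals with the altered ballot: A 0, B 5, C 12.
The winner is unchanged: still C.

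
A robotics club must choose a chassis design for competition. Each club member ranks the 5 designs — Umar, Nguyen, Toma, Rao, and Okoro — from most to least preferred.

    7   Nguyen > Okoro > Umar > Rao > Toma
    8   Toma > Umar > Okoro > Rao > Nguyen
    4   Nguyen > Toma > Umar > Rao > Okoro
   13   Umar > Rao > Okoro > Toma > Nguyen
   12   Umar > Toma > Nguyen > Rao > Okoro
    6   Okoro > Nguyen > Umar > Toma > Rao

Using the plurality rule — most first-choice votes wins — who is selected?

First-place vote totals:
  Umar: 25
  Nguyen: 11
  Toma: 8
  Rao: 0
  Okoro: 6
Umar has the most first-place votes.

Umar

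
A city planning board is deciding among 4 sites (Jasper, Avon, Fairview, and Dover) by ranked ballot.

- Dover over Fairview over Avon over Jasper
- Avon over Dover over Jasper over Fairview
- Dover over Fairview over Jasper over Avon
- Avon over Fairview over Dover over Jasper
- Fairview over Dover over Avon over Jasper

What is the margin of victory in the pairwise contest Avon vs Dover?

1

Ballots ranking Avon above Dover: 2.
Ballots ranking Dover above Avon: 3.
Dover wins 3–2, a margin of 1.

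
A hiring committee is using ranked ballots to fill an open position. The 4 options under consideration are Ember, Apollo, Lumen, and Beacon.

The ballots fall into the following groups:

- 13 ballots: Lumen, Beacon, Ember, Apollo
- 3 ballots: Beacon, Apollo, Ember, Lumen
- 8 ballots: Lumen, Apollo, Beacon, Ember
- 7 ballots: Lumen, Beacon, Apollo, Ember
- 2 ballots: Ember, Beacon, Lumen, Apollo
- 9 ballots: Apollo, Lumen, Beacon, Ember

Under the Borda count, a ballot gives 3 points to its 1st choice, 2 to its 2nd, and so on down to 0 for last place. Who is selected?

Borda scores:
  Ember: 13·1 + 3·1 + 8·0 + 7·0 + 2·3 + 9·0 = 22
  Apollo: 13·0 + 3·2 + 8·2 + 7·1 + 2·0 + 9·3 = 56
  Lumen: 13·3 + 3·0 + 8·3 + 7·3 + 2·1 + 9·2 = 104
  Beacon: 13·2 + 3·3 + 8·1 + 7·2 + 2·2 + 9·1 = 70
Lumen has the highest total.

Lumen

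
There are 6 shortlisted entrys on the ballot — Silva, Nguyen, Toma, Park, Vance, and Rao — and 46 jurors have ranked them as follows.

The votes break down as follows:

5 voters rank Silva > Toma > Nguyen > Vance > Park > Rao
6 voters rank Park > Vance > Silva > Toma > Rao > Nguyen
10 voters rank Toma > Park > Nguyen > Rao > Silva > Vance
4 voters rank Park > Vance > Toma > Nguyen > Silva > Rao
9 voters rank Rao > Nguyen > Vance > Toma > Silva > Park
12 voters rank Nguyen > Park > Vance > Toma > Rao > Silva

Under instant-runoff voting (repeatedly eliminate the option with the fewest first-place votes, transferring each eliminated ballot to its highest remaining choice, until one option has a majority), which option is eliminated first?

Round 1: Nguyen 12, Toma 10, Park 10, Rao 9, Silva 5, Vance 0. Vance has the fewest and is eliminated.
Round 2: Nguyen 12, Toma 10, Park 10, Rao 9, Silva 5. Silva has the fewest and is eliminated.
Round 3: Toma 15, Nguyen 12, Park 10, Rao 9. Rao has the fewest and is eliminated.
Round 4: Nguyen 21, Toma 15, Park 10. Park has the fewest and is eliminated.
Round 5: Toma 25, Nguyen 21. Toma has a majority.

Vance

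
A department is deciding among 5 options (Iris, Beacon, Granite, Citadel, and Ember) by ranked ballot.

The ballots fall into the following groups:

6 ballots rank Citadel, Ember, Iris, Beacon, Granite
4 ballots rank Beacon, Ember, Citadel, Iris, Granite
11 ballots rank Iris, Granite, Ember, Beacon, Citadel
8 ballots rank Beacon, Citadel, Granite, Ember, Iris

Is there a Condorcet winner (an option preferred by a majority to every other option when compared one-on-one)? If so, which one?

None — there is no Condorcet winner

Head-to-head results (29 voters total):
Iris vs Beacon: Iris wins 17–12.
Iris vs Granite: Iris wins 21–8.
Iris vs Citadel: Citadel wins 18–11.
Iris vs Ember: Ember wins 18–11.
Beacon vs Granite: Beacon wins 18–11.
Beacon vs Citadel: Beacon wins 23–6.
Beacon vs Ember: Ember wins 17–12.
Granite vs Citadel: Citadel wins 18–11.
Granite vs Ember: Granite wins 19–10.
Citadel vs Ember: Ember wins 15–14.
No candidate beats all others: Iris beats Beacon beats Citadel beats Iris, a majority cycle.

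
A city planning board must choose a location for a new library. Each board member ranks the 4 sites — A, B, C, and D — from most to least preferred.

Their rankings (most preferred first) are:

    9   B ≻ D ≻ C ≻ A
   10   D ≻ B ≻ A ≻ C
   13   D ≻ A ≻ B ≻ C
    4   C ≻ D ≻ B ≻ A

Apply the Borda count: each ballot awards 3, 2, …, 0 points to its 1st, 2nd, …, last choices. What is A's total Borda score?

Borda scores:
  A: 9·0 + 10·1 + 13·2 + 4·0 = 36
  B: 9·3 + 10·2 + 13·1 + 4·1 = 64
  C: 9·1 + 10·0 + 13·0 + 4·3 = 21
  D: 9·2 + 10·3 + 13·3 + 4·2 = 95

36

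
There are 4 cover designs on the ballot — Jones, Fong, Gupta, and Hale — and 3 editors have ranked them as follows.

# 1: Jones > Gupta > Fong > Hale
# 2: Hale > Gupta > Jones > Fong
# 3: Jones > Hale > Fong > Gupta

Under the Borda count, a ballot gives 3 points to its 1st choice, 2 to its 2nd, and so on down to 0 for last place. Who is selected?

Borda scores:
  Jones: 3 + 1 + 3 = 7
  Fong: 1 + 0 + 1 = 2
  Gupta: 2 + 2 + 0 = 4
  Hale: 0 + 3 + 2 = 5
Jones has the highest total.

Jones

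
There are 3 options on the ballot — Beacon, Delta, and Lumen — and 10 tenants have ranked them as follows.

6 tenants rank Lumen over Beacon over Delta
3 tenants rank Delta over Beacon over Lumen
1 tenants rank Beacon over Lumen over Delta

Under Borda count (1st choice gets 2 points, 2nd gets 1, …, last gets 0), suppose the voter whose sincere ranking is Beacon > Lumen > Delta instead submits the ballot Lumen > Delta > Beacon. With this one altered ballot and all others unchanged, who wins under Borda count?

Lumen

Borda totals with the altered ballot: Beacon 9, Delta 7, Lumen 14.
The winner is unchanged: still Lumen.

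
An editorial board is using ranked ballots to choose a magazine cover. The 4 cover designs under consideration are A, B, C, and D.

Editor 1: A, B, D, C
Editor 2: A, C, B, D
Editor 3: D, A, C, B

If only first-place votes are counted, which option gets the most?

First-place vote totals:
  A: 2
  B: 0
  C: 0
  D: 1
A has the most first-place votes.

A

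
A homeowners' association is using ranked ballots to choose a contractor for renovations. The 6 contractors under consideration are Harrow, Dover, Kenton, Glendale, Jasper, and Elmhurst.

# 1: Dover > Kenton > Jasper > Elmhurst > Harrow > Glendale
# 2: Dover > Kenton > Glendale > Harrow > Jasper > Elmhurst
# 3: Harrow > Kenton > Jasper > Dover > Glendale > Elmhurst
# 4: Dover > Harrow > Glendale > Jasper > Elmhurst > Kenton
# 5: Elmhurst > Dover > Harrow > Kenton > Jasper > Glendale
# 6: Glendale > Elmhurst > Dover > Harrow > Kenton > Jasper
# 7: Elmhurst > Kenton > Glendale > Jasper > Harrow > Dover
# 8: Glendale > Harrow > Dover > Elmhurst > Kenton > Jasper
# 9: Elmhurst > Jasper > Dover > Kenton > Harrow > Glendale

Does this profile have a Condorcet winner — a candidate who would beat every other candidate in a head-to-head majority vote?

Head-to-head results (9 voters total):
Harrow vs Dover: Dover wins 6–3.
Harrow vs Kenton: Harrow wins 5–4.
Harrow vs Glendale: Harrow wins 5–4.
Harrow vs Jasper: Harrow wins 6–3.
Harrow vs Elmhurst: Elmhurst wins 5–4.
Dover vs Kenton: Dover wins 7–2.
Dover vs Glendale: Dover wins 6–3.
Dover vs Jasper: Dover wins 6–3.
Dover vs Elmhurst: Dover wins 5–4.
Kenton vs Glendale: Kenton wins 6–3.
Kenton vs Jasper: Kenton wins 7–2.
Kenton vs Elmhurst: Elmhurst wins 6–3.
Glendale vs Jasper: Glendale wins 5–4.
Glendale vs Elmhurst: Glendale wins 5–4.
Jasper vs Elmhurst: Elmhurst wins 5–4.
Dover beats each rival — Harrow (6–3), Kenton (7–2), Glendale (6–3), Jasper (6–3), Elmhurst (5–4) — so Dover is the Condorcet winner.

Yes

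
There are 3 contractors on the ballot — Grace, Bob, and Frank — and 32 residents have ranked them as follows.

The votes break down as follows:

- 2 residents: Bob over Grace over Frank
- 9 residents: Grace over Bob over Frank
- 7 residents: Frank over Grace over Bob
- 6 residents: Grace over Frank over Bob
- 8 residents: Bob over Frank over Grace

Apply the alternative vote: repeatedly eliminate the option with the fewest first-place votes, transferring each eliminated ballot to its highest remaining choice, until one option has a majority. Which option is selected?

Grace

Round 1: Grace 15, Bob 10, Frank 7. Frank has the fewest and is eliminated.
Round 2: Grace 22, Bob 10. Grace has a majority.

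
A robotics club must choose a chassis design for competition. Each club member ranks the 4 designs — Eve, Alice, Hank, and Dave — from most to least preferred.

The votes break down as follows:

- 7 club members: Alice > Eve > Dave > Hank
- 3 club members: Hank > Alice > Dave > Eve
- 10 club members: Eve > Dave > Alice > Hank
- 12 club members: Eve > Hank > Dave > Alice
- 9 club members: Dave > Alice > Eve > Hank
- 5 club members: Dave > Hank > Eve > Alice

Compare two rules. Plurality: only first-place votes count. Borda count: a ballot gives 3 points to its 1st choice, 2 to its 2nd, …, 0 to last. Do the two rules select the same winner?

Yes

Plurality first-place counts: Eve 22, Alice 7, Hank 3, Dave 14 → Eve.
Borda totals: Eve 94, Alice 55, Hank 43, Dave 84 → Eve.
The two rules agree on Eve.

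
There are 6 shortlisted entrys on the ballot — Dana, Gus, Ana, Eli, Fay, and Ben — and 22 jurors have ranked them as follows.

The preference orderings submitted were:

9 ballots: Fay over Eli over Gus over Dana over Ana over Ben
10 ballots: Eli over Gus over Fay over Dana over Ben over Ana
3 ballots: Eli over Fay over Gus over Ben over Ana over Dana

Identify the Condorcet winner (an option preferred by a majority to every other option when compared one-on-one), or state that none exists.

Head-to-head results (22 voters total):
Dana vs Gus: Gus wins 22–0.
Dana vs Ana: Dana wins 19–3.
Dana vs Eli: Eli wins 22–0.
Dana vs Fay: Fay wins 22–0.
Dana vs Ben: Dana wins 19–3.
Gus vs Ana: Gus wins 22–0.
Gus vs Eli: Eli wins 22–0.
Gus vs Fay: Fay wins 12–10.
Gus vs Ben: Gus wins 22–0.
Ana vs Eli: Eli wins 22–0.
Ana vs Fay: Fay wins 22–0.
Ana vs Ben: Ben wins 13–9.
Eli vs Fay: Eli wins 13–9.
Eli vs Ben: Eli wins 22–0.
Fay vs Ben: Fay wins 22–0.
Eli beats each rival — Dana (22–0), Gus (22–0), Ana (22–0), Fay (13–9), Ben (22–0) — so Eli is the Condorcet winner.

Eli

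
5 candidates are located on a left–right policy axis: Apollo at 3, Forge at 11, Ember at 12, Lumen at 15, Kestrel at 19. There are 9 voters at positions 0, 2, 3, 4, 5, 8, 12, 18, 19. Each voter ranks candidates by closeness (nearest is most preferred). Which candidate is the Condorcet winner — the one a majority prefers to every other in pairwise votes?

With single-peaked preferences on a line, the Condorcet winner is the candidate closest to the median voter.
The median voter (position 5) is closest to Apollo at 3.
Check: Apollo vs Ember — voters closer to Apollo: 5 of 9.

Apollo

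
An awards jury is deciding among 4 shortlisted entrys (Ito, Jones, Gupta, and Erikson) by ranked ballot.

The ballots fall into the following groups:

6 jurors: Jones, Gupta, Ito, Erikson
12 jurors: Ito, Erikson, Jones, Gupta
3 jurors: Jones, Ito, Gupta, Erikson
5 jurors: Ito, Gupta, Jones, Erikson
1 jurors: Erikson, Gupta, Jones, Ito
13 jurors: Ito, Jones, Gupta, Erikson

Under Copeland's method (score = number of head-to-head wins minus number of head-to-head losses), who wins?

Ito

Pairwise results:
  Ito vs Jones: Ito wins 30–10.
  Ito vs Gupta: Ito wins 33–7.
  Ito vs Erikson: Ito wins 39–1.
  Jones vs Gupta: Jones wins 34–6.
  Jones vs Erikson: Jones wins 27–13.
  Gupta vs Erikson: Gupta wins 27–13.
Copeland scores (wins − losses):
  Ito: 3 − 0 = 3
  Jones: 2 − 1 = 1
  Gupta: 1 − 2 = -1
  Erikson: 0 − 3 = -3
Ito has the best Copeland score.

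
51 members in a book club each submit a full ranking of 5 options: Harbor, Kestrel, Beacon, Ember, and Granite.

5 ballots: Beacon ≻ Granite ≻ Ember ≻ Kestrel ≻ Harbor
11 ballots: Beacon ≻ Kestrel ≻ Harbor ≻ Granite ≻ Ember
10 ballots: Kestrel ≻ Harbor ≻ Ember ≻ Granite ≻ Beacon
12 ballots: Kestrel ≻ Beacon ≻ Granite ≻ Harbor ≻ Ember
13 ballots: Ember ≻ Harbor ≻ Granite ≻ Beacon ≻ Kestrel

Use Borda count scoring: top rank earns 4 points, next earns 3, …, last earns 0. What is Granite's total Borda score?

Borda scores:
  Harbor: 5·0 + 11·2 + 10·3 + 12·1 + 13·3 = 103
  Kestrel: 5·1 + 11·3 + 10·4 + 12·4 + 13·0 = 126
  Beacon: 5·4 + 11·4 + 10·0 + 12·3 + 13·1 = 113
  Ember: 5·2 + 11·0 + 10·2 + 12·0 + 13·4 = 82
  Granite: 5·3 + 11·1 + 10·1 + 12·2 + 13·2 = 86

86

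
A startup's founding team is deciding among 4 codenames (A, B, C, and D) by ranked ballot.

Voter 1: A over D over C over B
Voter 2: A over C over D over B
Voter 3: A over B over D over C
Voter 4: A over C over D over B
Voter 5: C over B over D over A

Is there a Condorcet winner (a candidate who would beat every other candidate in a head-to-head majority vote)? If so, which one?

Head-to-head results (5 voters total):
A vs B: A wins 4–1.
A vs C: A wins 4–1.
A vs D: A wins 4–1.
B vs C: C wins 4–1.
B vs D: D wins 3–2.
C vs D: C wins 3–2.
A beats each rival — B (4–1), C (4–1), D (4–1) — so A is the Condorcet winner.

A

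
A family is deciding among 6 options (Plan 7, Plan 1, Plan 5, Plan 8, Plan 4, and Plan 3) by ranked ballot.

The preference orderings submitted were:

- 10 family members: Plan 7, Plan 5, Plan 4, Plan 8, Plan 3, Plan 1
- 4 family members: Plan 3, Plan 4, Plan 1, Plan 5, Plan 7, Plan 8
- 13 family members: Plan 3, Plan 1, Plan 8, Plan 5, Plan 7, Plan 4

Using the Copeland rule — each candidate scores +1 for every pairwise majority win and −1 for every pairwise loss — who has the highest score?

Plan 3

Pairwise results:
  Plan 7 vs Plan 1: Plan 1 wins 17–10.
  Plan 7 vs Plan 5: Plan 5 wins 17–10.
  Plan 7 vs Plan 8: Plan 7 wins 14–13.
  Plan 7 vs Plan 4: Plan 7 wins 23–4.
  Plan 7 vs Plan 3: Plan 3 wins 17–10.
  Plan 1 vs Plan 5: Plan 1 wins 17–10.
  Plan 1 vs Plan 8: Plan 1 wins 17–10.
  Plan 1 vs Plan 4: Plan 4 wins 14–13.
  Plan 1 vs Plan 3: Plan 3 wins 27–0.
  Plan 5 vs Plan 8: Plan 5 wins 14–13.
  Plan 5 vs Plan 4: Plan 5 wins 23–4.
  Plan 5 vs Plan 3: Plan 3 wins 17–10.
  Plan 8 vs Plan 4: Plan 4 wins 14–13.
  Plan 8 vs Plan 3: Plan 3 wins 17–10.
  Plan 4 vs Plan 3: Plan 3 wins 17–10.
Copeland scores (wins − losses):
  Plan 7: 2 − 3 = -1
  Plan 1: 3 − 2 = 1
  Plan 5: 3 − 2 = 1
  Plan 8: 0 − 5 = -5
  Plan 4: 2 − 3 = -1
  Plan 3: 5 − 0 = 5
Plan 3 has the best Copeland score.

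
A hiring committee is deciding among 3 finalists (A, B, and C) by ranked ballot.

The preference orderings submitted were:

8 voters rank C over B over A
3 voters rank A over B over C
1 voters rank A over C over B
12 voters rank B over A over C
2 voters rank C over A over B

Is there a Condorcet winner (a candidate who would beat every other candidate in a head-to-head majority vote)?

Yes

Head-to-head results (26 voters total):
A vs B: B wins 20–6.
A vs C: A wins 16–10.
B vs C: B wins 15–11.
B beats each rival — A (20–6), C (15–11) — so B is the Condorcet winner.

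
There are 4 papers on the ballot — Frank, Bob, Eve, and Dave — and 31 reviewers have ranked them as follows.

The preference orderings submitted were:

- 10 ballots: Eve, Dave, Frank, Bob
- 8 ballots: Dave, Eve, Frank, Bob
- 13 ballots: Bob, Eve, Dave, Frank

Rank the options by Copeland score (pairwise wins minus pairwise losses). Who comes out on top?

Pairwise results:
  Frank vs Bob: Frank wins 18–13.
  Frank vs Eve: Eve wins 31–0.
  Frank vs Dave: Dave wins 31–0.
  Bob vs Eve: Eve wins 18–13.
  Bob vs Dave: Dave wins 18–13.
  Eve vs Dave: Eve wins 23–8.
Copeland scores (wins − losses):
  Frank: 1 − 2 = -1
  Bob: 0 − 3 = -3
  Eve: 3 − 0 = 3
  Dave: 2 − 1 = 1
Eve has the best Copeland score.

Eve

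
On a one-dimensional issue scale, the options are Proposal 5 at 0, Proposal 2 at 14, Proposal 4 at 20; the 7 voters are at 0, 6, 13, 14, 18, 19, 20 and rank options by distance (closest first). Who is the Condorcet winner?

Proposal 2

With single-peaked preferences on a line, the Condorcet winner is the candidate closest to the median voter.
The median voter (position 14) is closest to Proposal 2 at 14.
Check: Proposal 2 vs Proposal 4 — voters closer to Proposal 2: 4 of 7.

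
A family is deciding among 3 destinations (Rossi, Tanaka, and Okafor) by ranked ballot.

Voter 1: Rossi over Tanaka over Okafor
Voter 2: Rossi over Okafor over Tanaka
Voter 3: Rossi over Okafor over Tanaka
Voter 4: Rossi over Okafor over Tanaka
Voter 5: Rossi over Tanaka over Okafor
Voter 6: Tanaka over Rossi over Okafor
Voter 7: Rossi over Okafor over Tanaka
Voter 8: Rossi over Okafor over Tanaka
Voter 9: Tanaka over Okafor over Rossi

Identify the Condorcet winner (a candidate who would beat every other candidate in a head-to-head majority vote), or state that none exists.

Head-to-head results (9 voters total):
Rossi vs Tanaka: Rossi wins 7–2.
Rossi vs Okafor: Rossi wins 8–1.
Tanaka vs Okafor: Okafor wins 5–4.
Rossi beats each rival — Tanaka (7–2), Okafor (8–1) — so Rossi is the Condorcet winner.

Rossi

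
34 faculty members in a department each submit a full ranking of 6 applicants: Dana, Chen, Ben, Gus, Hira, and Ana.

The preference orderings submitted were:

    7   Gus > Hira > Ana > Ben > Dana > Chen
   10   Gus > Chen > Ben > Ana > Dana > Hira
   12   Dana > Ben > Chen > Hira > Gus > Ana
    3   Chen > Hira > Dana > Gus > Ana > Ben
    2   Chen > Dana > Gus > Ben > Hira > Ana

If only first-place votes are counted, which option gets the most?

Gus

First-place vote totals:
  Dana: 12
  Chen: 5
  Ben: 0
  Gus: 17
  Hira: 0
  Ana: 0
Gus has the most first-place votes.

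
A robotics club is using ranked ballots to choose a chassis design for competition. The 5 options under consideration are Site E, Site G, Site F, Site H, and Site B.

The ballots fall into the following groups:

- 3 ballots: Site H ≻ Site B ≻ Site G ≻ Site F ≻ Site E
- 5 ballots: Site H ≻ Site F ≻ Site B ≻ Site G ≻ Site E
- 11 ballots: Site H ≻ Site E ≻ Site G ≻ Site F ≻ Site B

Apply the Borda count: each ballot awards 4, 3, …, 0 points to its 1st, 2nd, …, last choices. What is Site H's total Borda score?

Borda scores:
  Site E: 3·0 + 5·0 + 11·3 = 33
  Site G: 3·2 + 5·1 + 11·2 = 33
  Site F: 3·1 + 5·3 + 11·1 = 29
  Site H: 3·4 + 5·4 + 11·4 = 76
  Site B: 3·3 + 5·2 + 11·0 = 19

76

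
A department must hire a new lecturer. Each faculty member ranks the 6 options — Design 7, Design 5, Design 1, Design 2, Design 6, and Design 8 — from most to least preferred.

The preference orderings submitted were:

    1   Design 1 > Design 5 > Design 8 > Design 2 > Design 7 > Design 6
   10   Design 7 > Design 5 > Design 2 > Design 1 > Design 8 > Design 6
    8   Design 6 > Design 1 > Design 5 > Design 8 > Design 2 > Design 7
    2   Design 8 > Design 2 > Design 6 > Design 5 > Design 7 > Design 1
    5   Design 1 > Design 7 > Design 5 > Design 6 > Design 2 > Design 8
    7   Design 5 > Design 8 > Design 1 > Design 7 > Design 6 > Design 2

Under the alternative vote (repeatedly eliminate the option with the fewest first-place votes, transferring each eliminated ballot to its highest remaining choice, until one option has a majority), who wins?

Round 1: Design 7 10, Design 6 8, Design 5 7, Design 1 6, Design 8 2, Design 2 0. Design 2 has the fewest and is eliminated.
Round 2: Design 7 10, Design 6 8, Design 5 7, Design 1 6, Design 8 2. Design 8 has the fewest and is eliminated.
Round 3: Design 7 10, Design 6 10, Design 5 7, Design 1 6. Design 1 has the fewest and is eliminated.
Round 4: Design 7 15, Design 6 10, Design 5 8. Design 5 has the fewest and is eliminated.
Round 5: Design 7 23, Design 6 10. Design 7 has a majority.

Design 7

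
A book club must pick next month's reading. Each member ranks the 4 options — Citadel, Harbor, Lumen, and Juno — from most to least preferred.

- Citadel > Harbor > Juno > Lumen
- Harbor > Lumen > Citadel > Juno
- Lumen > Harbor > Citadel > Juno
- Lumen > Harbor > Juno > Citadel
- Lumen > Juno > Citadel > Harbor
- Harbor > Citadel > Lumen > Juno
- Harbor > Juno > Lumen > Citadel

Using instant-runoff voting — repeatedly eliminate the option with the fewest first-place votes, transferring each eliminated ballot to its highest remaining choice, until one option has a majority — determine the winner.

Round 1: Harbor 3, Lumen 3, Citadel 1, Juno 0. Juno has the fewest and is eliminated.
Round 2: Harbor 3, Lumen 3, Citadel 1. Citadel has the fewest and is eliminated.
Round 3: Harbor 4, Lumen 3. Harbor has a majority.

Harbor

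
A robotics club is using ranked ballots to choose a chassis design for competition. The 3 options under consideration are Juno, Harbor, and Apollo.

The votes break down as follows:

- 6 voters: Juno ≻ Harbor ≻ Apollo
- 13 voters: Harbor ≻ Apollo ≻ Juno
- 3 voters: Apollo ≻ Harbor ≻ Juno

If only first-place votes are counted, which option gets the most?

Harbor

First-place vote totals:
  Juno: 6
  Harbor: 13
  Apollo: 3
Harbor has the most first-place votes.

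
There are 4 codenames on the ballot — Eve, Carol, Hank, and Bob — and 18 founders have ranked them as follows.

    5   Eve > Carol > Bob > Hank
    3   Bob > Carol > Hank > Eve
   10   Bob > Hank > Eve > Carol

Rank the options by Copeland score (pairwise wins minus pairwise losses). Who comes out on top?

Pairwise results:
  Eve vs Carol: Eve wins 15–3.
  Eve vs Hank: Hank wins 13–5.
  Eve vs Bob: Bob wins 13–5.
  Carol vs Hank: Hank wins 10–8.
  Carol vs Bob: Bob wins 13–5.
  Hank vs Bob: Bob wins 18–0.
Copeland scores (wins − losses):
  Eve: 1 − 2 = -1
  Carol: 0 − 3 = -3
  Hank: 2 − 1 = 1
  Bob: 3 − 0 = 3
Bob has the best Copeland score.

Bob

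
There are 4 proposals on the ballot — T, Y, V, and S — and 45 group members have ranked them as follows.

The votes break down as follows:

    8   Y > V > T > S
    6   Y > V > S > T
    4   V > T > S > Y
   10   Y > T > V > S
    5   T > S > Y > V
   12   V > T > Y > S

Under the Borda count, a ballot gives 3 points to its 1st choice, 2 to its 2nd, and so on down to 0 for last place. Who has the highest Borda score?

Y

Borda scores:
  T: 8·1 + 6·0 + 4·2 + 10·2 + 5·3 + 12·2 = 75
  Y: 8·3 + 6·3 + 4·0 + 10·3 + 5·1 + 12·1 = 89
  V: 8·2 + 6·2 + 4·3 + 10·1 + 5·0 + 12·3 = 86
  S: 8·0 + 6·1 + 4·1 + 10·0 + 5·2 + 12·0 = 20
Y has the highest total.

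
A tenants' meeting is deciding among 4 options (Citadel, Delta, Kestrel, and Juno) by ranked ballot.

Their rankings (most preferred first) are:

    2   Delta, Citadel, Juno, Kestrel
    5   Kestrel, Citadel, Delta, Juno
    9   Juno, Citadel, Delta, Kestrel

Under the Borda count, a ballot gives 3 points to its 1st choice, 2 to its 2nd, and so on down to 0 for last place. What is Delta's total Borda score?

20

Borda scores:
  Citadel: 2·2 + 5·2 + 9·2 = 32
  Delta: 2·3 + 5·1 + 9·1 = 20
  Kestrel: 2·0 + 5·3 + 9·0 = 15
  Juno: 2·1 + 5·0 + 9·3 = 29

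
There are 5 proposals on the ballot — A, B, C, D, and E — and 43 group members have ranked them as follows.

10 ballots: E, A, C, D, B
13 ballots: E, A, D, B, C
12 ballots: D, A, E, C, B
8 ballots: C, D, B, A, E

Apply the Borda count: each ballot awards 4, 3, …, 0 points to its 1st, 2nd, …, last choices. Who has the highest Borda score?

E

Borda scores:
  A: 10·3 + 13·3 + 12·3 + 8·1 = 113
  B: 10·0 + 13·1 + 12·0 + 8·2 = 29
  C: 10·2 + 13·0 + 12·1 + 8·4 = 64
  D: 10·1 + 13·2 + 12·4 + 8·3 = 108
  E: 10·4 + 13·4 + 12·2 + 8·0 = 116
E has the highest total.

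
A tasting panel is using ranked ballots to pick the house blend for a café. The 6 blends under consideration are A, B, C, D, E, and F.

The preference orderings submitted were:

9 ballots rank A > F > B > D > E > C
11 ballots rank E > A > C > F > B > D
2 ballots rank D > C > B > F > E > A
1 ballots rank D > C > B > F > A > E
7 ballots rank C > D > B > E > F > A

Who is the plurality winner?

First-place vote totals:
  A: 9
  B: 0
  C: 7
  D: 3
  E: 11
  F: 0
E has the most first-place votes.

E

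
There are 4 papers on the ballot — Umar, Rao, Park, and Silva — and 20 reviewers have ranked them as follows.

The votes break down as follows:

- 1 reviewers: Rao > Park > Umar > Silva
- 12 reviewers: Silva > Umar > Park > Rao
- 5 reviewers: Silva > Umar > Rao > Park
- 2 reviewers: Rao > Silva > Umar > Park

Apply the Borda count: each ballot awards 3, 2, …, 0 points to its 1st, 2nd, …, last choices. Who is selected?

Silva

Borda scores:
  Umar: 1 + 12·2 + 5·2 + 2·1 = 37
  Rao: 3 + 12·0 + 5·1 + 2·3 = 14
  Park: 2 + 12·1 + 5·0 + 2·0 = 14
  Silva: 0 + 12·3 + 5·3 + 2·2 = 55
Silva has the highest total.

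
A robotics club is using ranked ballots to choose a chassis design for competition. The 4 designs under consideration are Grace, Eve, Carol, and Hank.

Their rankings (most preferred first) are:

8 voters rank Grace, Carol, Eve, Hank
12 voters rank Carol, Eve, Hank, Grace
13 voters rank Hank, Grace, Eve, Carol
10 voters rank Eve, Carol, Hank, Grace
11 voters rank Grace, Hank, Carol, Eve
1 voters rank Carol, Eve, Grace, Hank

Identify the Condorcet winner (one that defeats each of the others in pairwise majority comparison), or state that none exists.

No Condorcet winner

Head-to-head results (55 voters total):
Grace vs Eve: Grace wins 32–23.
Grace vs Carol: Grace wins 32–23.
Grace vs Hank: Hank wins 35–20.
Eve vs Carol: Carol wins 32–23.
Eve vs Hank: Eve wins 31–24.
Carol vs Hank: Carol wins 31–24.
No candidate beats all others: Grace beats Eve beats Hank beats Grace, a majority cycle.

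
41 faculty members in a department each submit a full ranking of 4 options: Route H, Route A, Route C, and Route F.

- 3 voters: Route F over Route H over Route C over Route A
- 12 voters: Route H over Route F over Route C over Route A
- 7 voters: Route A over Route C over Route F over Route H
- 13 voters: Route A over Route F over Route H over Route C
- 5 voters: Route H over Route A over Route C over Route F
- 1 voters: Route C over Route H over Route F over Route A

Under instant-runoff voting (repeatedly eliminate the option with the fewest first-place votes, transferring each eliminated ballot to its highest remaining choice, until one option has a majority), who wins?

Route H

Round 1: Route A 20, Route H 17, Route F 3, Route C 1. Route C has the fewest and is eliminated.
Round 2: Route A 20, Route H 18, Route F 3. Route F has the fewest and is eliminated.
Round 3: Route H 21, Route A 20. Route H has a majority.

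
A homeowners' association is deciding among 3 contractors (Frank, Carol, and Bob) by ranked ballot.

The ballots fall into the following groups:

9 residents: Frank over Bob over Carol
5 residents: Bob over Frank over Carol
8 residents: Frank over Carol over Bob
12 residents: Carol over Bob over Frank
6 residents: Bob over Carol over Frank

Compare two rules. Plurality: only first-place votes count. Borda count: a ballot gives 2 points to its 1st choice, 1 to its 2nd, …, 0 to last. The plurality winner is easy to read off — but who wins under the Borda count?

Bob

Plurality first-place counts: Frank 17, Carol 12, Bob 11 → Frank.
Borda totals: Frank 39, Carol 38, Bob 43 → Bob.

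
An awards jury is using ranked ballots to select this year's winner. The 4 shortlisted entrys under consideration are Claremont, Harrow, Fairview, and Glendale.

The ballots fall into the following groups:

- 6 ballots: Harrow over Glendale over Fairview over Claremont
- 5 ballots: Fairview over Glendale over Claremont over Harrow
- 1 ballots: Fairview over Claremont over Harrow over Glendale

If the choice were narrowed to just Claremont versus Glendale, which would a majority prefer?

Glendale

Ballots ranking Claremont above Glendale: 1.
Ballots ranking Glendale above Claremont: 6+5 = 11.
Glendale wins the head-to-head, 11–1.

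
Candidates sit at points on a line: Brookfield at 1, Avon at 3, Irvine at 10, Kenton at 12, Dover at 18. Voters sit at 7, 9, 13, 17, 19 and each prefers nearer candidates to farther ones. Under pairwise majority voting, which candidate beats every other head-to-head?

Kenton

With single-peaked preferences on a line, the Condorcet winner is the candidate closest to the median voter.
The median voter (position 13) is closest to Kenton at 12.
Check: Kenton vs Dover — voters closer to Kenton: 3 of 5.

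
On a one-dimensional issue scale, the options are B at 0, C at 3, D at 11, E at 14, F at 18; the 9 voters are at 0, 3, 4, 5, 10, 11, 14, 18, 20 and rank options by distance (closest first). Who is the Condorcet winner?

D

With single-peaked preferences on a line, the Condorcet winner is the candidate closest to the median voter.
The median voter (position 10) is closest to D at 11.
Check: D vs F — voters closer to D: 7 of 9.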